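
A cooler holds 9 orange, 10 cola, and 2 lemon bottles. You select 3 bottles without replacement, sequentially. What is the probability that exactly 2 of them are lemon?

One ordering (lemon drawn first) has probability 2/21 × 1/20 × 19/19 = 38/7980 = 1/210.
There are C(3,2) = 3 such orderings, each equally likely, so P = 3 × 1/210 = 1/70.

1/70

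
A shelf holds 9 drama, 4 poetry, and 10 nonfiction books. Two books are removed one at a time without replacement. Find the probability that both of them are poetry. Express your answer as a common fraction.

6/253

P = 4/23 × 3/22 = 12/506 = 6/253.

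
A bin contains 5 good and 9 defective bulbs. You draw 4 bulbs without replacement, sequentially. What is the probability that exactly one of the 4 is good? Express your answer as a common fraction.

One ordering (good drawn first) has probability 5/14 × 9/13 × 8/12 × 7/11 = 2520/24024 = 15/143.
There are C(4,1) = 4 such orderings, each equally likely, so P = 4 × 15/143 = 60/143.

60/143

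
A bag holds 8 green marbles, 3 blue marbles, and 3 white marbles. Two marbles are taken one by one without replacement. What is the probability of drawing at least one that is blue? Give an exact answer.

36/91

P(no blue) = 11/14 × 10/13 = 110/182 = 55/91.
P(at least one) = 1 − 55/91 = 36/91.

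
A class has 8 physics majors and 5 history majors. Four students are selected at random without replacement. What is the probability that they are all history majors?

1/143

P = 5/13 × 4/12 × 3/11 × 2/10 = 120/17160 = 1/143.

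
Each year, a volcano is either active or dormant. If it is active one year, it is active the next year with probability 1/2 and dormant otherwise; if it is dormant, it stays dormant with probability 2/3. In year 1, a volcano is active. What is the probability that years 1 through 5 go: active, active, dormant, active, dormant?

Year 1 is given. For each transition, use the conditional probability from the current state:
P(active | active) = 1/2; P(dormant | active) = 1/2; P(active | dormant) = 1/3; P(dormant | active) = 1/2.
P = 1/2 × 1/2 × 1/3 × 1/2 = 1/24.

1/24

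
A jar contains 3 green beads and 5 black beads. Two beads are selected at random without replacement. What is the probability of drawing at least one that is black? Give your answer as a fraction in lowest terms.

P(no black) = 3/8 × 2/7 = 6/56 = 3/28.
P(at least one) = 1 − 3/28 = 25/28.

25/28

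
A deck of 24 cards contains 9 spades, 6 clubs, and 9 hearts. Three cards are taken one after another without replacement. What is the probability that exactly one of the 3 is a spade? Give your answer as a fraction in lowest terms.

One ordering (a spade drawn first) has probability 9/24 × 15/23 × 14/22 = 1890/12144 = 315/2024.
There are C(3,1) = 3 such orderings, each equally likely, so P = 3 × 315/2024 = 945/2024.

945/2024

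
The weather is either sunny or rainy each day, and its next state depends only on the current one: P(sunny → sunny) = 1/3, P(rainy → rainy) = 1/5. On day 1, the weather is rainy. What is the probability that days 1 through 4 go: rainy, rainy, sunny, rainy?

8/75

Day 1 is given. For each transition, use the conditional probability from the current state:
P(rainy | rainy) = 1/5; P(sunny | rainy) = 4/5; P(rainy | sunny) = 2/3.
P = 1/5 × 4/5 × 2/3 = 8/75.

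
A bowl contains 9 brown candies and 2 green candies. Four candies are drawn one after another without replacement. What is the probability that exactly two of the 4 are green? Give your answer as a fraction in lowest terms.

One ordering (green drawn first) has probability 2/11 × 1/10 × 9/9 × 8/8 = 144/7920 = 1/55.
There are C(4,2) = 6 such orderings, each equally likely, so P = 6 × 1/55 = 6/55.

6/55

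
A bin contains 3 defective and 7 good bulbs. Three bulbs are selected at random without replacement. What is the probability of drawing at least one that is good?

P(no good) = 3/10 × 2/9 × 1/8 = 6/720 = 1/120.
P(at least one) = 1 − 1/120 = 119/120.

119/120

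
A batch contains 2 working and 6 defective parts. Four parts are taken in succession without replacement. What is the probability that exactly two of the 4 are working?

One ordering (working drawn first) has probability 2/8 × 1/7 × 6/6 × 5/5 = 60/1680 = 1/28.
There are C(4,2) = 6 such orderings, each equally likely, so P = 6 × 1/28 = 3/14.

3/14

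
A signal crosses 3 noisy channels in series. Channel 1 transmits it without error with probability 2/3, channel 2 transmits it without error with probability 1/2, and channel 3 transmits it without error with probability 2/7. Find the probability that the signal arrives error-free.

The events are sequential, so multiply the conditional probabilities:
P = 2/3 × 1/2 × 2/7 = 4/42 = 2/21.

2/21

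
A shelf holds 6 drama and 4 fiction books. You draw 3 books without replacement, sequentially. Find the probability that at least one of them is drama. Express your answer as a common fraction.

29/30

P(no drama) = 4/10 × 3/9 × 2/8 = 24/720 = 1/30.
P(at least one) = 1 − 1/30 = 29/30.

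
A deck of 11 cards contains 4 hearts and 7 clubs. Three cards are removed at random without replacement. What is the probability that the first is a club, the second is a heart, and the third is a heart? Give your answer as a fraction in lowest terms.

Multiply the probability of each draw given the previous ones:
P = 7/11 × 4/10 × 3/9 = 84/990 = 14/165.

14/165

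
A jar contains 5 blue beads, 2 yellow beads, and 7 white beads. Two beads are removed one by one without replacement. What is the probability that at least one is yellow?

25/91

P(no yellow) = 12/14 × 11/13 = 132/182 = 66/91.
P(at least one) = 1 − 66/91 = 25/91.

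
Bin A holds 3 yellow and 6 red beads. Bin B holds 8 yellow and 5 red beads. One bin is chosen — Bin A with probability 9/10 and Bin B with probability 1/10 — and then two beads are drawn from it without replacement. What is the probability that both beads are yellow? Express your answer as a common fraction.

173/1560

From Bin A: P(both yellow) = (3/9)(2/8) = 1/12.
From Bin B: P(both yellow) = (8/13)(7/12) = 14/39.
Total probability = (9/10)(1/12) + (1/10)(14/39) = 173/1560.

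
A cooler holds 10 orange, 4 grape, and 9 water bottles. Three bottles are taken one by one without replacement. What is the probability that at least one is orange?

P(no orange) = 13/23 × 12/22 × 11/21 = 1716/10626 = 26/161.
P(at least one) = 1 − 26/161 = 135/161.

135/161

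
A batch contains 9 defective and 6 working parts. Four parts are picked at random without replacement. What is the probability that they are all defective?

6/65

P = 9/15 × 8/14 × 7/13 × 6/12 = 3024/32760 = 6/65.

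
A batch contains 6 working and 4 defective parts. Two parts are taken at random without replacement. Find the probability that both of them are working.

1/3

P = 6/10 × 5/9 = 30/90 = 1/3.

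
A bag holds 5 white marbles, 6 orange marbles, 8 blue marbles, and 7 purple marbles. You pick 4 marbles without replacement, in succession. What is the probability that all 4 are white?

1/2990

P(all white) = 5/26 × 4/25 × 3/24 × 2/23 = 120/358800 = 1/2990.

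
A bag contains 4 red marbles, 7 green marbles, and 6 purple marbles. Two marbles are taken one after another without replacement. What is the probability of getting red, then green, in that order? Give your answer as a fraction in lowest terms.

7/68

Each draw changes the counts, so multiply the conditional probabilities along the sequence:
P = 4/17 × 7/16 = 28/272 = 7/68.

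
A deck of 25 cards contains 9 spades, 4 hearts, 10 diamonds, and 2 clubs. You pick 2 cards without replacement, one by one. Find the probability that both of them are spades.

3/25

P = 9/25 × 8/24 = 72/600 = 3/25.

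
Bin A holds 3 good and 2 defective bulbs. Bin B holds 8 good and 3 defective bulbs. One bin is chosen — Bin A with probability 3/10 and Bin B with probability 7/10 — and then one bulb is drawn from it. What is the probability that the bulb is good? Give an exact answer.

From Bin A: P(good) = 3/5.
From Bin B: P(good) = 8/11.
Total probability = (3/10)(3/5) + (7/10)(8/11) = 379/550.

379/550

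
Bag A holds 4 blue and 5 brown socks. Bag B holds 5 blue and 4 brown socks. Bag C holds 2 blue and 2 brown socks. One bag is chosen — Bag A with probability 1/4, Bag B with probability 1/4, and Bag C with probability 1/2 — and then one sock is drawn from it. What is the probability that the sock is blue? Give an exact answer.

1/2

From Bag A: P(blue) = 4/9.
From Bag B: P(blue) = 5/9.
From Bag C: P(blue) = 2/4.
Total probability = (1/4)(4/9) + (1/4)(5/9) + (1/2)(2/4) = 1/2.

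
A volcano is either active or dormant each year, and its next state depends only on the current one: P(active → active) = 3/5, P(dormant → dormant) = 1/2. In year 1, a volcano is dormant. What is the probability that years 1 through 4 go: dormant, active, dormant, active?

1/10

Year 1 is given. For each transition, use the conditional probability from the current state:
P(active | dormant) = 1/2; P(dormant | active) = 2/5; P(active | dormant) = 1/2.
P = 1/2 × 2/5 × 1/2 = 2/20 = 1/10.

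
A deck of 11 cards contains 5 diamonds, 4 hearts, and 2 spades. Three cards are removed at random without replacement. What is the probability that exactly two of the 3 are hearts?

One ordering (hearts drawn first) has probability 4/11 × 3/10 × 7/9 = 84/990 = 14/165.
There are C(3,2) = 3 such orderings, each equally likely, so P = 3 × 14/165 = 14/55.

14/55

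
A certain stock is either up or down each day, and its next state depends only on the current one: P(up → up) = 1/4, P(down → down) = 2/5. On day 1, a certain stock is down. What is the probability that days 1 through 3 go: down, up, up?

Day 1 is given. For each transition, use the conditional probability from the current state:
P(up | down) = 3/5; P(up | up) = 1/4.
P = 3/5 × 1/4 = 3/20.

3/20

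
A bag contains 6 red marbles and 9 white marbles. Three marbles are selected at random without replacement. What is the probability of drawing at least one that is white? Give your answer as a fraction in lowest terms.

87/91

P(no white) = 6/15 × 5/14 × 4/13 = 120/2730 = 4/91.
P(at least one) = 1 − 4/91 = 87/91.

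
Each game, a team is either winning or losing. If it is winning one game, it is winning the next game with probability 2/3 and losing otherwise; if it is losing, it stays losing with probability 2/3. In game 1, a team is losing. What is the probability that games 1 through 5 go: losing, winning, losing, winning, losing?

Game 1 is given. For each transition, use the conditional probability from the current state:
P(winning | losing) = 1/3; P(losing | winning) = 1/3; P(winning | losing) = 1/3; P(losing | winning) = 1/3.
P = 1/3 × 1/3 × 1/3 × 1/3 = 1/81.

1/81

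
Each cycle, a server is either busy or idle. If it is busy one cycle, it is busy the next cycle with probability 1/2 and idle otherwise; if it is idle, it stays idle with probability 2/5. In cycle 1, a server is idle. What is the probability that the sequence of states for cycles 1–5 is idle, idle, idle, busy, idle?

Cycle 1 is given. For each transition, use the conditional probability from the current state:
P(idle | idle) = 2/5; P(idle | idle) = 2/5; P(busy | idle) = 3/5; P(idle | busy) = 1/2.
P = 2/5 × 2/5 × 3/5 × 1/2 = 12/250 = 6/125.

6/125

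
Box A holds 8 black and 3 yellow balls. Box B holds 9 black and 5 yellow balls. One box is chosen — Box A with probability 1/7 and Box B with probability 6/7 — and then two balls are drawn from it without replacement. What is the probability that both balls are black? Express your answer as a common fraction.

From Box A: P(both black) = (8/11)(7/10) = 28/55.
From Box B: P(both black) = (9/14)(8/13) = 36/91.
Total probability = (1/7)(28/55) + (6/7)(36/91) = 14428/35035.

14428/35035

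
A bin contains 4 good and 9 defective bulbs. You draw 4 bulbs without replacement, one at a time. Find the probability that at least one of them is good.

589/715

P(no good) = 9/13 × 8/12 × 7/11 × 6/10 = 3024/17160 = 126/715.
P(at least one) = 1 − 126/715 = 589/715.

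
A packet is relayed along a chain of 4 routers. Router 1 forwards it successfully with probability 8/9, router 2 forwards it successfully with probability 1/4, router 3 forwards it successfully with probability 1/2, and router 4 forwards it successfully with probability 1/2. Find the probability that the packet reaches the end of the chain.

1/18

Multiplying along the chain,
P = 8/9 × 1/4 × 1/2 × 1/2 = 8/144 = 1/18.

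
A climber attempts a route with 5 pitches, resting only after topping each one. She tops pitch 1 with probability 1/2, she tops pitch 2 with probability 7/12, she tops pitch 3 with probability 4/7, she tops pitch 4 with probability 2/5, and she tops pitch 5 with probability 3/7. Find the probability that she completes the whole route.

Multiplying along the chain,
P = 1/2 × 7/12 × 4/7 × 2/5 × 3/7 = 168/5880 = 1/35.

1/35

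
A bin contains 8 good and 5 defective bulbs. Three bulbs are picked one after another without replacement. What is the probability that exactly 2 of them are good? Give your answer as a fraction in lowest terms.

70/143

One ordering (good drawn first) has probability 8/13 × 7/12 × 5/11 = 280/1716 = 70/429.
There are C(3,2) = 3 such orderings, each equally likely, so P = 3 × 70/429 = 70/143.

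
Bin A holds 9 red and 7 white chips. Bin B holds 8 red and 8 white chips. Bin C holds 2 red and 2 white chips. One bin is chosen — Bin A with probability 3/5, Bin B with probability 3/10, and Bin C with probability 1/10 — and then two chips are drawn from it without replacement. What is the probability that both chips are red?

4/15

From Bin A: P(both red) = (9/16)(8/15) = 3/10.
From Bin B: P(both red) = (8/16)(7/15) = 7/30.
From Bin C: P(both red) = (2/4)(1/3) = 1/6.
Total probability = (3/5)(3/10) + (3/10)(7/30) + (1/10)(1/6) = 4/15.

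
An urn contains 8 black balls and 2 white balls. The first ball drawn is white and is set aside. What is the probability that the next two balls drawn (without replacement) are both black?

7/9

With the first ball removed, 8 black remain out of 9.
P = 8/9 × 7/8 = 56/72 = 7/9.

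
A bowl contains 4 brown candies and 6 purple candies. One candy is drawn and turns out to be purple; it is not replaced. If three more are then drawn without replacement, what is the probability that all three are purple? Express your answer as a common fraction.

5/42

After the first draw, 5 of the remaining 9 candies are purple.
P = 5/9 × 4/8 × 3/7 = 60/504 = 5/42.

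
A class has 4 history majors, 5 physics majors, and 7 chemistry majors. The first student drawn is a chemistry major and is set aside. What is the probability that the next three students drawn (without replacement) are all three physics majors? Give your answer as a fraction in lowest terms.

With the first student removed, 5 physics majors remain out of 15.
P = 5/15 × 4/14 × 3/13 = 60/2730 = 2/91.

2/91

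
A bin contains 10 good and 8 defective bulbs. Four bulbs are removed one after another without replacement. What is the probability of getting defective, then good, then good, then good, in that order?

4/51

Multiply the probability of each draw given the previous ones:
P = 8/18 × 10/17 × 9/16 × 8/15 = 5760/73440 = 4/51.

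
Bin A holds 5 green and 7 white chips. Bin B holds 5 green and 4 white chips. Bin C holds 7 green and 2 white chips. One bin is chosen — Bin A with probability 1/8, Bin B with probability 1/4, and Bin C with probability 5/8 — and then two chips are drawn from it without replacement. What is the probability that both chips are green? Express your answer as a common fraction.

From Bin A: P(both green) = (5/12)(4/11) = 5/33.
From Bin B: P(both green) = (5/9)(4/8) = 5/18.
From Bin C: P(both green) = (7/9)(6/8) = 7/12.
Total probability = (1/8)(5/33) + (1/4)(5/18) + (5/8)(7/12) = 1435/3168.

1435/3168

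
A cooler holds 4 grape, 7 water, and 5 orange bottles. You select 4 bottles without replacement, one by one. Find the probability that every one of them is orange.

1/364

P(every draw is orange) = 5/16 × 4/15 × 3/14 × 2/13 = 120/43680 = 1/364.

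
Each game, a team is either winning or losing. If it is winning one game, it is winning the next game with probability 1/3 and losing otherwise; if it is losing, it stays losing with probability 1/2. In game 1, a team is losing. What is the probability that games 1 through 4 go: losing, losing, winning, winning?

Game 1 is given. For each transition, use the conditional probability from the current state:
P(losing | losing) = 1/2; P(winning | losing) = 1/2; P(winning | winning) = 1/3.
P = 1/2 × 1/2 × 1/3 = 1/12.

1/12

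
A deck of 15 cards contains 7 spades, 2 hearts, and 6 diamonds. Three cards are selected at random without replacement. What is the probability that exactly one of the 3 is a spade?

28/65

One ordering (a spade drawn first) has probability 7/15 × 8/14 × 7/13 = 392/2730 = 28/195.
There are C(3,1) = 3 such orderings, each equally likely, so P = 3 × 28/195 = 28/65.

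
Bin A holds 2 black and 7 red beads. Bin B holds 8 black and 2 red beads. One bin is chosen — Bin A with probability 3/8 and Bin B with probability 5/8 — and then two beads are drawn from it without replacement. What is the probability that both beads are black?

115/288

From Bin A: P(both black) = (2/9)(1/8) = 1/36.
From Bin B: P(both black) = (8/10)(7/9) = 28/45.
Total probability = (3/8)(1/36) + (5/8)(28/45) = 115/288.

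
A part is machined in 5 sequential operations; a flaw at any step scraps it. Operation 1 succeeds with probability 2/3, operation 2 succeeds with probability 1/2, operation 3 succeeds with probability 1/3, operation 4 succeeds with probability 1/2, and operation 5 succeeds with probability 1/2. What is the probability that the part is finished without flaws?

1/36

Each stage is reached only if all earlier stages succeed, so
P = 2/3 × 1/2 × 1/3 × 1/2 × 1/2 = 2/72 = 1/36.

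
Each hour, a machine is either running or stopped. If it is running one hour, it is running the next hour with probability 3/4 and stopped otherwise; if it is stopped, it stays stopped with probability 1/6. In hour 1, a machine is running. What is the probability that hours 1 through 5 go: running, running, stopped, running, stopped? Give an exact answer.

Hour 1 is given. For each transition, use the conditional probability from the current state:
P(running | running) = 3/4; P(stopped | running) = 1/4; P(running | stopped) = 5/6; P(stopped | running) = 1/4.
P = 3/4 × 1/4 × 5/6 × 1/4 = 15/384 = 5/128.

5/128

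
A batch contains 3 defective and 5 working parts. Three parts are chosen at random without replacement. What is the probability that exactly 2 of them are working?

15/28

One ordering (working drawn first) has probability 5/8 × 4/7 × 3/6 = 60/336 = 5/28.
There are C(3,2) = 3 such orderings, each equally likely, so P = 3 × 5/28 = 15/28.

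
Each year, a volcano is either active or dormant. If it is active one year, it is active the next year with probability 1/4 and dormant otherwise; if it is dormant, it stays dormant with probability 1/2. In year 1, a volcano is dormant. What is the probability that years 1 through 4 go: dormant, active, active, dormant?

3/32

Year 1 is given. For each transition, use the conditional probability from the current state:
P(active | dormant) = 1/2; P(active | active) = 1/4; P(dormant | active) = 3/4.
P = 1/2 × 1/4 × 3/4 = 3/32.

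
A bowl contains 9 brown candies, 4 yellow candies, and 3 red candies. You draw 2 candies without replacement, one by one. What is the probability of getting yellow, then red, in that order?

Multiply the probability of each draw given the previous ones:
P = 4/16 × 3/15 = 12/240 = 1/20.

1/20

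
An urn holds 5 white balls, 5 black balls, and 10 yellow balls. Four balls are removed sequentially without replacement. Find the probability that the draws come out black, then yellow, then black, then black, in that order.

5/969

Chain rule:
P = 5/20 × 10/19 × 4/18 × 3/17 = 600/116280 = 5/969.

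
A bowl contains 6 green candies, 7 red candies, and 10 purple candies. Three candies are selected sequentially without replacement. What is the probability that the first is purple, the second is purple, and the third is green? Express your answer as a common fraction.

90/1771

Each draw changes the counts, so multiply the conditional probabilities along the sequence:
P = 10/23 × 9/22 × 6/21 = 540/10626 = 90/1771.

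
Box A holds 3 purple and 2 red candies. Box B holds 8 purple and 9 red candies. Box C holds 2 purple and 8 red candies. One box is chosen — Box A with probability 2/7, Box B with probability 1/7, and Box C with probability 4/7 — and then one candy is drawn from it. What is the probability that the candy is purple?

6/17

From Box A: P(purple) = 3/5.
From Box B: P(purple) = 8/17.
From Box C: P(purple) = 2/10.
Total probability = (2/7)(3/5) + (1/7)(8/17) + (4/7)(2/10) = 6/17.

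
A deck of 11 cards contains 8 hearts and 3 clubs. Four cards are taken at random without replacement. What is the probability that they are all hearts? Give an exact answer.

7/33

P = 8/11 × 7/10 × 6/9 × 5/8 = 1680/7920 = 7/33.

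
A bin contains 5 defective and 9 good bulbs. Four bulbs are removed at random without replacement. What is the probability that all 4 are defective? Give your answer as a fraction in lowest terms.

5/1001

P = 5/14 × 4/13 × 3/12 × 2/11 = 120/24024 = 5/1001.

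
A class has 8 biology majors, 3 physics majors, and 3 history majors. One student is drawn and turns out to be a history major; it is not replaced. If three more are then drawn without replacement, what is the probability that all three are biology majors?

28/143

With the first student removed, 8 biology majors remain out of 13.
P = 8/13 × 7/12 × 6/11 = 336/1716 = 28/143.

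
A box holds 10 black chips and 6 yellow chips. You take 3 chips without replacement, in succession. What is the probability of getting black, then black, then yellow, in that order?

Multiply the probability of each draw given the previous ones:
P = 10/16 × 9/15 × 6/14 = 540/3360 = 9/56.

9/56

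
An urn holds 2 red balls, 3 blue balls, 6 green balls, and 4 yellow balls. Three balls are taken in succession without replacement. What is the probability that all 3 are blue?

P(every draw is blue) = 3/15 × 2/14 × 1/13 = 6/2730 = 1/455.

1/455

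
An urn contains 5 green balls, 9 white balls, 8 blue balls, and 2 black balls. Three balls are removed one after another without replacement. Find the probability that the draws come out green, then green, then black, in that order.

Multiply the probability of each draw given the previous ones:
P = 5/24 × 4/23 × 2/22 = 40/12144 = 5/1518.

5/1518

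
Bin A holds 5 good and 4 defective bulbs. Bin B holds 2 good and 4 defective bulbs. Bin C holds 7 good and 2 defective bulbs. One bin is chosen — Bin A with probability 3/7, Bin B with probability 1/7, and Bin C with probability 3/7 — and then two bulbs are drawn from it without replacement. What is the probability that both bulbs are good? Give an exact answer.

53/140

From Bin A: P(both good) = (5/9)(4/8) = 5/18.
From Bin B: P(both good) = (2/6)(1/5) = 1/15.
From Bin C: P(both good) = (7/9)(6/8) = 7/12.
Total probability = (3/7)(5/18) + (1/7)(1/15) + (3/7)(7/12) = 53/140.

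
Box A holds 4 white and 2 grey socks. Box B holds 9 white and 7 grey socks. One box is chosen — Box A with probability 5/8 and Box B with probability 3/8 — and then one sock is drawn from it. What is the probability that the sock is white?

241/384

From Box A: P(white) = 4/6.
From Box B: P(white) = 9/16.
Total probability = (5/8)(4/6) + (3/8)(9/16) = 241/384.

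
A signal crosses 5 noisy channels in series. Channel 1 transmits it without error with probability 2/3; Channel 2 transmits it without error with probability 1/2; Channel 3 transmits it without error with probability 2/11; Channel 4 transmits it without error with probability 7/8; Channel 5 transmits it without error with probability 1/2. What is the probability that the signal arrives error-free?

Multiplying along the chain,
P = 2/3 × 1/2 × 2/11 × 7/8 × 1/2 = 28/1056 = 7/264.

7/264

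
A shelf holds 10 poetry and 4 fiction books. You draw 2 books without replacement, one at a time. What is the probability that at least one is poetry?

85/91

P(no poetry) = 4/14 × 3/13 = 12/182 = 6/91.
P(at least one) = 1 − 6/91 = 85/91.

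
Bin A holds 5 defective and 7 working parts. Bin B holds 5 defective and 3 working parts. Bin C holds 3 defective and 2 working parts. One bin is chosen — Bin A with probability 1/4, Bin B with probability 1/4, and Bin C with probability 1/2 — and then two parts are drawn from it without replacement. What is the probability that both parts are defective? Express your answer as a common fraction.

2561/9240

From Bin A: P(both defective) = (5/12)(4/11) = 5/33.
From Bin B: P(both defective) = (5/8)(4/7) = 5/14.
From Bin C: P(both defective) = (3/5)(2/4) = 3/10.
Total probability = (1/4)(5/33) + (1/4)(5/14) + (1/2)(3/10) = 2561/9240.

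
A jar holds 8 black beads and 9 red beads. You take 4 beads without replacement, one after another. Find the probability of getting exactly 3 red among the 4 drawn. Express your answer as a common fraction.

24/85

One ordering (red drawn first) has probability 9/17 × 8/16 × 7/15 × 8/14 = 4032/57120 = 6/85.
There are C(4,3) = 4 such orderings, each equally likely, so P = 4 × 6/85 = 24/85.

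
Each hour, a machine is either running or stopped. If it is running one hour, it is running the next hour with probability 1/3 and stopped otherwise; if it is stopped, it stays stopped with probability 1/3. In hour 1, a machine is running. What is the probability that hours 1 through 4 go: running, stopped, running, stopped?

8/27

Hour 1 is given. For each transition, use the conditional probability from the current state:
P(stopped | running) = 2/3; P(running | stopped) = 2/3; P(stopped | running) = 2/3.
P = 2/3 × 2/3 × 2/3 = 8/27.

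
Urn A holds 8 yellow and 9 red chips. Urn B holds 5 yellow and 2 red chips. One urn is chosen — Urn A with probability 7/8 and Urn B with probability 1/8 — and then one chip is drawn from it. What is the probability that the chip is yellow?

From Urn A: P(yellow) = 8/17.
From Urn B: P(yellow) = 5/7.
Total probability = (7/8)(8/17) + (1/8)(5/7) = 477/952.

477/952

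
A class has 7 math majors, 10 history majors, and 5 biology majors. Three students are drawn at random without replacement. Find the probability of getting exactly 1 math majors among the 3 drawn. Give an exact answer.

21/44

One ordering (a math major drawn first) has probability 7/22 × 15/21 × 14/20 = 1470/9240 = 7/44.
There are C(3,1) = 3 such orderings, each equally likely, so P = 3 × 7/44 = 21/44.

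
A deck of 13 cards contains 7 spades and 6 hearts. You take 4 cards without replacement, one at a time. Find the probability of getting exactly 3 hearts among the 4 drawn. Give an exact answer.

28/143

One ordering (hearts drawn first) has probability 6/13 × 5/12 × 4/11 × 7/10 = 840/17160 = 7/143.
There are C(4,3) = 4 such orderings, each equally likely, so P = 4 × 7/143 = 28/143.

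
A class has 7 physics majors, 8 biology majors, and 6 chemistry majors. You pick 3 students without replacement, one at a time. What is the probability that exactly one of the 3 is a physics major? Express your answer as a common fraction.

91/190

One ordering (a physics major drawn first) has probability 7/21 × 14/20 × 13/19 = 1274/7980 = 91/570.
There are C(3,1) = 3 such orderings, each equally likely, so P = 3 × 91/570 = 91/190.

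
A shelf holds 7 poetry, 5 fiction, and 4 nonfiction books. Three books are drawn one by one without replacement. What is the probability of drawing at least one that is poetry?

17/20

P(no poetry) = 9/16 × 8/15 × 7/14 = 504/3360 = 3/20.
P(at least one) = 1 − 3/20 = 17/20.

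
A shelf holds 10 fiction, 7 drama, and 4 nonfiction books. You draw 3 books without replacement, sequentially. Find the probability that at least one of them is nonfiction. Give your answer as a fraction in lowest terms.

P(no nonfiction) = 17/21 × 16/20 × 15/19 = 4080/7980 = 68/133.
P(at least one) = 1 − 68/133 = 65/133.

65/133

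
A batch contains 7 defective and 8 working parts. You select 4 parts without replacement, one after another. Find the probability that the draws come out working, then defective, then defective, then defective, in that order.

Each draw changes the counts, so multiply the conditional probabilities along the sequence:
P = 8/15 × 7/14 × 6/13 × 5/12 = 1680/32760 = 2/39.

2/39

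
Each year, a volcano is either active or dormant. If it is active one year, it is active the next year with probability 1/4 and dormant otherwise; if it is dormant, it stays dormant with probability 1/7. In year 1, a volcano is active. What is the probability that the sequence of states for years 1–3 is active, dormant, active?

Year 1 is given. For each transition, use the conditional probability from the current state:
P(dormant | active) = 3/4; P(active | dormant) = 6/7.
P = 3/4 × 6/7 = 18/28 = 9/14.

9/14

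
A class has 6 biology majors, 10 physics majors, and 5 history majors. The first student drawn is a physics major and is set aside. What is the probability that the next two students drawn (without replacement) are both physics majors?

18/95

With the first student removed, 9 physics majors remain out of 20.
P = 9/20 × 8/19 = 72/380 = 18/95.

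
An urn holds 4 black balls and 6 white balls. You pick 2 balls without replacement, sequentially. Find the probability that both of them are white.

1/3

P = 6/10 × 5/9 = 30/90 = 1/3.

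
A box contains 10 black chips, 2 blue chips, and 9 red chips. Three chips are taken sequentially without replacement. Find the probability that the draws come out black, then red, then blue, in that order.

Each draw changes the counts, so multiply the conditional probabilities along the sequence:
P = 10/21 × 9/20 × 2/19 = 180/7980 = 3/133.

3/133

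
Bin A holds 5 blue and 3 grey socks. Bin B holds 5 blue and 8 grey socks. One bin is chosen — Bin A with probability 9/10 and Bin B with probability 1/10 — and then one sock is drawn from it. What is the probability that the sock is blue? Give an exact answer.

From Bin A: P(blue) = 5/8.
From Bin B: P(blue) = 5/13.
Total probability = (9/10)(5/8) + (1/10)(5/13) = 125/208.

125/208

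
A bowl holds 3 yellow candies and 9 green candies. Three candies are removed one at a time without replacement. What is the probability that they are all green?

21/55

P = 9/12 × 8/11 × 7/10 = 504/1320 = 21/55.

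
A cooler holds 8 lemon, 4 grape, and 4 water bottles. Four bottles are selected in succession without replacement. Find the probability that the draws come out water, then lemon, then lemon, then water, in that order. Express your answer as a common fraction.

1/65

Each draw changes the counts, so multiply the conditional probabilities along the sequence:
P = 4/16 × 8/15 × 7/14 × 3/13 = 672/43680 = 1/65.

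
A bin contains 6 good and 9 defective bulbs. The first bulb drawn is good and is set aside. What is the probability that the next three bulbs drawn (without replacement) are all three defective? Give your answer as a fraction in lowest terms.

With the first bulb removed, 9 defective remain out of 14.
P = 9/14 × 8/13 × 7/12 = 504/2184 = 3/13.

3/13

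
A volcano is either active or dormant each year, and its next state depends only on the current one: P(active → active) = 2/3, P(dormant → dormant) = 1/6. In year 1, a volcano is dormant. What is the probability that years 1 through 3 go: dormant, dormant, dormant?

1/36

Year 1 is given. For each transition, use the conditional probability from the current state:
P(dormant | dormant) = 1/6; P(dormant | dormant) = 1/6.
P = 1/6 × 1/6 = 1/36.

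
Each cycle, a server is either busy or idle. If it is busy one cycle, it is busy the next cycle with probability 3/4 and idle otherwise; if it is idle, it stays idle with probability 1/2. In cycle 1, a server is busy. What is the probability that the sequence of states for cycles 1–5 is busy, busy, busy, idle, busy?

Cycle 1 is given. For each transition, use the conditional probability from the current state:
P(busy | busy) = 3/4; P(busy | busy) = 3/4; P(idle | busy) = 1/4; P(busy | idle) = 1/2.
P = 3/4 × 3/4 × 1/4 × 1/2 = 9/128.

9/128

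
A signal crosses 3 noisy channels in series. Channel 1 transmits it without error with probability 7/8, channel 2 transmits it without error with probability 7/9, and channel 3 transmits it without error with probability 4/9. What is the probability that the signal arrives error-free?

49/162

Multiplying along the chain,
P = 7/8 × 7/9 × 4/9 = 196/648 = 49/162.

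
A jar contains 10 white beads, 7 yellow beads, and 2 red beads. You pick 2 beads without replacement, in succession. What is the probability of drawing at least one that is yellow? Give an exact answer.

P(no yellow) = 12/19 × 11/18 = 132/342 = 22/57.
P(at least one) = 1 − 22/57 = 35/57.

35/57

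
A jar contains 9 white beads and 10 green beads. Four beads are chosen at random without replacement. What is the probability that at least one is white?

611/646

P(no white) = 10/19 × 9/18 × 8/17 × 7/16 = 5040/93024 = 35/646.
P(at least one) = 1 − 35/646 = 611/646.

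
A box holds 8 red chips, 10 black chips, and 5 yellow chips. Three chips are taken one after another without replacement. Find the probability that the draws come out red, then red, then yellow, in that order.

Multiply the probability of each draw given the previous ones:
P = 8/23 × 7/22 × 5/21 = 280/10626 = 20/759.

20/759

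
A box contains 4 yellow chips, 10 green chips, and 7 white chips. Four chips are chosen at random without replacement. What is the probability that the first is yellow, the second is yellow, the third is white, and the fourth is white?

1/285

Multiply the probability of each draw given the previous ones:
P = 4/21 × 3/20 × 7/19 × 6/18 = 504/143640 = 1/285.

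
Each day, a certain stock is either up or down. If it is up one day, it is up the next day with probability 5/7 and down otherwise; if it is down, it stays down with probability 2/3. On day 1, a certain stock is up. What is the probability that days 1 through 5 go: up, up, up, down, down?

Day 1 is given. For each transition, use the conditional probability from the current state:
P(up | up) = 5/7; P(up | up) = 5/7; P(down | up) = 2/7; P(down | down) = 2/3.
P = 5/7 × 5/7 × 2/7 × 2/3 = 100/1029.

100/1029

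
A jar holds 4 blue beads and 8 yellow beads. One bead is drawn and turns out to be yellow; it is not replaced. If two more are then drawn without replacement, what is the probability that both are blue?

6/55

After the first draw, 4 of the remaining 11 beads are blue.
P = 4/11 × 3/10 = 12/110 = 6/55.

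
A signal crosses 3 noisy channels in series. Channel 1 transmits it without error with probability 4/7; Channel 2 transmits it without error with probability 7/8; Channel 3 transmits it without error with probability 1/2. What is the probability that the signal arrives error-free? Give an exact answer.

1/4

Multiplying along the chain,
P = 4/7 × 7/8 × 1/2 = 28/112 = 1/4.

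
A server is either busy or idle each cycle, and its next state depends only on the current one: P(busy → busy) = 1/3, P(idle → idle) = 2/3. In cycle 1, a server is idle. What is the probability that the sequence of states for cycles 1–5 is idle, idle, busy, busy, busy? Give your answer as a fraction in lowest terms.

2/81

Cycle 1 is given. For each transition, use the conditional probability from the current state:
P(idle | idle) = 2/3; P(busy | idle) = 1/3; P(busy | busy) = 1/3; P(busy | busy) = 1/3.
P = 2/3 × 1/3 × 1/3 × 1/3 = 2/81.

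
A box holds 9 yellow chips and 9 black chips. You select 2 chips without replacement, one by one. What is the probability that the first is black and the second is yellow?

9/34

Chain rule:
P = 9/18 × 9/17 = 81/306 = 9/34.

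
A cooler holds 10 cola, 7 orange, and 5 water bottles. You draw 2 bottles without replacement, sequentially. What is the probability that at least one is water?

P(no water) = 17/22 × 16/21 = 272/462 = 136/231.
P(at least one) = 1 − 136/231 = 95/231.

95/231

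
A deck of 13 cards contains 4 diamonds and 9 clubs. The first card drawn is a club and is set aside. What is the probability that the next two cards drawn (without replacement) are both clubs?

14/33

With the first card removed, 8 clubs remain out of 12.
P = 8/12 × 7/11 = 56/132 = 14/33.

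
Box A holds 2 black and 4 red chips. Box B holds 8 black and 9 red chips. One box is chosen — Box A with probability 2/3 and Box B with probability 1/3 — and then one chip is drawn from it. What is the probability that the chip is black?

From Box A: P(black) = 2/6.
From Box B: P(black) = 8/17.
Total probability = (2/3)(2/6) + (1/3)(8/17) = 58/153.

58/153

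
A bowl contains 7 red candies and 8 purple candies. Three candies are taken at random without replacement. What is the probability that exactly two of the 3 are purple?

28/65

One ordering (purple drawn first) has probability 8/15 × 7/14 × 7/13 = 392/2730 = 28/195.
There are C(3,2) = 3 such orderings, each equally likely, so P = 3 × 28/195 = 28/65.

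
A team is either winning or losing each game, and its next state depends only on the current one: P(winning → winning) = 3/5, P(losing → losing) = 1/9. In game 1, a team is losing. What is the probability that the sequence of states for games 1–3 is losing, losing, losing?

1/81

Game 1 is given. For each transition, use the conditional probability from the current state:
P(losing | losing) = 1/9; P(losing | losing) = 1/9.
P = 1/9 × 1/9 = 1/81.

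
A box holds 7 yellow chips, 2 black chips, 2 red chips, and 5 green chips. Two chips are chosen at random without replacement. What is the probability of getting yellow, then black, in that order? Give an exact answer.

Chain rule:
P = 7/16 × 2/15 = 14/240 = 7/120.

7/120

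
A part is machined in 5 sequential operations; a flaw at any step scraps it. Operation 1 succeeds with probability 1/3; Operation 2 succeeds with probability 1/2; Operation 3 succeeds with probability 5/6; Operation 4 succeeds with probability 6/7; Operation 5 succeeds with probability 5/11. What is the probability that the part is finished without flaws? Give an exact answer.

25/462

The events are sequential, so multiply the conditional probabilities:
P = 1/3 × 1/2 × 5/6 × 6/7 × 5/11 = 150/2772 = 25/462.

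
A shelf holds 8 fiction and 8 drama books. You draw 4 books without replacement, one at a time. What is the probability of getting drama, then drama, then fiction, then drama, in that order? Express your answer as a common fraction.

4/65

Chain rule:
P = 8/16 × 7/15 × 8/14 × 6/13 = 2688/43680 = 4/65.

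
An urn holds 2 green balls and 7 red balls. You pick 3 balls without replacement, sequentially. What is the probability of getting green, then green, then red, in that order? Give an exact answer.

Multiply the probability of each draw given the previous ones:
P = 2/9 × 1/8 × 7/7 = 14/504 = 1/36.

1/36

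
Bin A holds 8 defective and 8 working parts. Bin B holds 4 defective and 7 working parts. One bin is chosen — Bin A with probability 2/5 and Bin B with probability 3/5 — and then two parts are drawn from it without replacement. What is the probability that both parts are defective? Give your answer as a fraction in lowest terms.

From Bin A: P(both defective) = (8/16)(7/15) = 7/30.
From Bin B: P(both defective) = (4/11)(3/10) = 6/55.
Total probability = (2/5)(7/30) + (3/5)(6/55) = 131/825.

131/825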